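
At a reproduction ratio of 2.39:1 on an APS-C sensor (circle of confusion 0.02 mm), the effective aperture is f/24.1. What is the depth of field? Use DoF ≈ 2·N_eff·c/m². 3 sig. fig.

At magnification m, DoF ≈ 2·N_eff·c/m² = 2 × 24.1 × 0.02 / 2.39² = 0.964 / 5.712 ≈ 0.169 mm.

0.169 mm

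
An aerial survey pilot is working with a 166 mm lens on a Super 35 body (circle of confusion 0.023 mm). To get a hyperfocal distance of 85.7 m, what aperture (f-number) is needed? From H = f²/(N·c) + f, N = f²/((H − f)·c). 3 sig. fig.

Rearrange H = f²/(N·c) + f for N: N = f² / ((H − f)·c).
N = 166² / ((85700 − 166) × 0.023) = 27556 / 1967 ≈ 14.

f/14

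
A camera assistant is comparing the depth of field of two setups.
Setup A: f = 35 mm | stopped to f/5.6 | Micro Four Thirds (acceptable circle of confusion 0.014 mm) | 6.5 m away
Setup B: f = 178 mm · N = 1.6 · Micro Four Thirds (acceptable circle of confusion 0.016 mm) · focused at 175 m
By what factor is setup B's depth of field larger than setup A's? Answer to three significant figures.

Setup A: H = 35²/(5.6×0.014) + 35 ≈ 15660.0 mm; DoF = Df − Dn = 11087.6 − 4597.7 ≈ 6489.9 mm.
Setup B: H = 178²/(1.6×0.016) + 178 ≈ 1237834.2 mm; DoF = Df − Dn = 203785 − 153340 ≈ 50445 mm.
Ratio = 50445 / 6489.9 ≈ 7.77.

7.77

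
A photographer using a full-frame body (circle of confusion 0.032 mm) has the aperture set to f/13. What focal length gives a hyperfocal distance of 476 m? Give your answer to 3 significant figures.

445 mm

From H = f²/(N·c) + f, with f ≪ H: f ≈ √(H·N·c) = √(476000 × 13 × 0.032) = √198016 ≈ 445.0 mm.
The +f correction barely moves this — solving exactly, f² + N·c·f − N·c·H = 0 ⇒ f = (−N·c + √((N·c)² + 4·N·c·H))/2 = (−0.416 + √792064)/2 ≈ 444.78 mm, so f ≈ 445 mm.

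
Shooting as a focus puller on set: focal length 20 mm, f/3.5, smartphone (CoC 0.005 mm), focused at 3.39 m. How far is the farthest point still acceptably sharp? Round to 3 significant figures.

Hyperfocal distance H = f²/(N·c) + f = 20²/(3.5 × 0.005) + 20 = 400/0.0175 + 20 ≈ 22877.1 mm ≈ 22.88 m.
Far limit Df = s·(H − f)/(H − s) = 3390 × (22877.1 − 20) / (22877.1 − 3390) = 3390 × 22857.1 / 19487.1 ≈ 3976.2 mm ≈ 3.98 m.

3.98 m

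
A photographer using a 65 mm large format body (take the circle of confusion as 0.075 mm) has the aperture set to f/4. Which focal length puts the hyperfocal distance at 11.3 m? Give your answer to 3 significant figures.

From H = f²/(N·c) + f, with f ≪ H: f ≈ √(H·N·c) = √(11300 × 4 × 0.075) = √3390.0 ≈ 58.22 mm.
Exact: f² + N·c·f − N·c·H = 0 ⇒ f = (−N·c + √((N·c)² + 4·N·c·H))/2 = (−0.3 + √13560)/2 ≈ 58.074 mm ≈ 58.1 mm.

58.1 mm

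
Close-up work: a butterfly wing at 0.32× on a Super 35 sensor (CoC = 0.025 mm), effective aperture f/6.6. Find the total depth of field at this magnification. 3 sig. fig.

3.22 mm

At magnification m, DoF ≈ 2·N_eff·c/m² = 2 × 6.6 × 0.025 / 0.32² = 0.33 / 0.1024 ≈ 3.22 mm.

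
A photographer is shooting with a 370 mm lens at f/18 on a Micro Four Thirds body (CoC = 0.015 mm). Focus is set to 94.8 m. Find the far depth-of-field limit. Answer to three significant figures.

Hyperfocal distance H = f²/(N·c) + f = 370²/(18 × 0.015) + 370 = 136900/0.27 + 370 ≈ 507407.0 mm ≈ 507.4 m.
Far limit Df = s·(H − f)/(H − s) = 94800 × (507407.0 − 370) / (507407.0 − 94800) = 94800 × 507037.0 / 412607.0 ≈ 116496 mm ≈ 116 m.

116 m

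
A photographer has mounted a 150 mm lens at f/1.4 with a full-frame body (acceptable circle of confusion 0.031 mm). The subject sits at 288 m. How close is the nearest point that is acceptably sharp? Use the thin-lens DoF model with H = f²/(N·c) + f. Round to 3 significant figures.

Hyperfocal distance H = f²/(N·c) + f = 150²/(1.4 × 0.031) + 150 = 22500/0.0434 + 150 ≈ 518583.2 mm ≈ 518.6 m.
Near limit Dn = s·(H − f)/(H + s − 2f) = 288000 × (518583.2 − 150) / (518583.2 + 288000 − 2 × 150) = 288000 × 518433.2 / 806283.2 ≈ 185182 mm ≈ 185 m.

185 m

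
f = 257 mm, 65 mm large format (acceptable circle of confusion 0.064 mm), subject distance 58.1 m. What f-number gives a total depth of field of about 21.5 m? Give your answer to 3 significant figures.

f/3.20

Write h = H − f = f²/(N·c). The thin-lens limits are Dn = s·h/(h + (s−f)) and Df = s·h/(h − (s−f)), so DoF = Df − Dn = 2·s·(s−f)·h / (h² − (s−f)²).
That is a quadratic in h: DoF·h² − 2·s·(s−f)·h − DoF·(s−f)² = 0 ⇒ h = (s−f)·(s + √(s² + DoF²)) / DoF = 57843 × (58100 + √(58100² + 21500²)) / 21500 = 57843 × (58100 + 61950.5) / 21500 ≈ 322980 mm.
Then N = f²/(c·h) = 257² / (0.064 × 322980) = 66049 / 20671 ≈ 3.20.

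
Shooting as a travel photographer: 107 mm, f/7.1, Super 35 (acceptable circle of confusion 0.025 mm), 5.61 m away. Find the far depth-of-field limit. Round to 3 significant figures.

6.13 m

Hyperfocal distance H = f²/(N·c) + f = 107²/(7.1 × 0.025) + 107 = 11449/0.1775 + 107 ≈ 64608.4 mm ≈ 64.61 m.
Far limit Df = s·(H − f)/(H − s) = 5610 × (64608.4 − 107) / (64608.4 − 5610) = 5610 × 64501.4 / 58998.4 ≈ 6133.3 mm ≈ 6.13 m.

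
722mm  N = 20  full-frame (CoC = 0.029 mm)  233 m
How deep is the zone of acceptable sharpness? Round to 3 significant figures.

Hyperfocal distance H = f²/(N·c) + f = 722²/(20 × 0.029) + 722 = 521284/0.58 + 722 ≈ 899487.5 mm ≈ 899.5 m.
Near limit Dn = s·(H − f)/(H + s − 2f) = 233000 × (899487.5 − 722) / (899487.5 + 233000 − 2 × 722) = 233000 × 898765.5 / 1131043.5 ≈ 185150 mm.
Far limit Df = s·(H − f)/(H − s) = 233000 × (899487.5 − 722) / (899487.5 − 233000) = 233000 × 898765.5 / 666487.5 ≈ 314203 mm.
Depth of field = Df − Dn = 314203 − 185150 ≈ 129053 mm ≈ 129 m.

129 m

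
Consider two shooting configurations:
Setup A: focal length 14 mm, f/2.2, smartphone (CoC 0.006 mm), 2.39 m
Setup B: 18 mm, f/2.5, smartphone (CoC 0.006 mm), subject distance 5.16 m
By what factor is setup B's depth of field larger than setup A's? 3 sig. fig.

Setup A: H = 14²/(2.2×0.006) + 14 ≈ 14862.5 mm; DoF = Df − Dn = 2845.29 − 2060.32 ≈ 784.97 mm.
Setup B: H = 18²/(2.5×0.006) + 18 ≈ 21618.0 mm; DoF = Df − Dn = 6772.1 − 4167.8 ≈ 2604.3 mm.
Ratio = 2604.3 / 784.97 ≈ 3.32.

3.32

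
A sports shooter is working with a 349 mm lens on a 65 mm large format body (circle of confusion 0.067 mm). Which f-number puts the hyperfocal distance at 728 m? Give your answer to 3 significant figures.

Rearrange H = f²/(N·c) + f for N: N = f² / ((H − f)·c).
N = 349² / ((728000 − 349) × 0.067) = 121801 / 48753 ≈ 2.50.

f/2.50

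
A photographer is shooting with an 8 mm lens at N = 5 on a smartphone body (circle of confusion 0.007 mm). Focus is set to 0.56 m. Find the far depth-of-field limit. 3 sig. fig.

Hyperfocal distance H = f²/(N·c) + f = 8²/(5 × 0.007) + 8 = 64/0.035 + 8 ≈ 1836.6 mm ≈ 1.837 m.
Far limit Df = s·(H − f)/(H − s) = 560 × (1836.6 − 8) / (1836.6 − 560) = 560 × 1828.6 / 1276.6 ≈ 802.15 mm ≈ 0.802 m.

0.802 m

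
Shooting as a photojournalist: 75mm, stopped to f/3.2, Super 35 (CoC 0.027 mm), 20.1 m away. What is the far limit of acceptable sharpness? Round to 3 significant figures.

Hyperfocal distance H = f²/(N·c) + f = 75²/(3.2 × 0.027) + 75 = 5625/0.0864 + 75 ≈ 65179.2 mm ≈ 65.18 m.
Far limit Df = s·(H − f)/(H − s) = 20100 × (65179.2 − 75) / (65179.2 − 20100) = 20100 × 65104.2 / 45079.2 ≈ 29029 mm ≈ 29.0 m.

29.0 m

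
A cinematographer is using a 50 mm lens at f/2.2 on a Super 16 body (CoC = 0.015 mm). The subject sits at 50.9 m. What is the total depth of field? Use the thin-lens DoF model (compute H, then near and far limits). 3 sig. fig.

Hyperfocal distance H = f²/(N·c) + f = 50²/(2.2 × 0.015) + 50 = 2500/0.033 + 50 ≈ 75807.6 mm ≈ 75.81 m.
Near limit Dn = s·(H − f)/(H + s − 2f) = 50900 × (75807.6 − 50) / (75807.6 + 50900 − 2 × 50) = 50900 × 75757.6 / 126607.6 ≈ 30457 mm.
Far limit Df = s·(H − f)/(H − s) = 50900 × (75807.6 − 50) / (75807.6 − 50900) = 50900 × 75757.6 / 24907.6 ≈ 154815 mm.
Depth of field = Df − Dn = 154815 − 30457 ≈ 124358 mm ≈ 124 m.

124 m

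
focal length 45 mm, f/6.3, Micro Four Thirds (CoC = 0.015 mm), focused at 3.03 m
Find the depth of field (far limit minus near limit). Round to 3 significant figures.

Hyperfocal distance H = f²/(N·c) + f = 45²/(6.3 × 0.015) + 45 = 2025/0.0945 + 45 ≈ 21473.6 mm ≈ 21.47 m.
Near limit Dn = s·(H − f)/(H + s − 2f) = 3030 × (21473.6 − 45) / (21473.6 + 3030 − 2 × 45) = 3030 × 21428.6 / 24413.6 ≈ 2659.53 mm.
Far limit Df = s·(H − f)/(H − s) = 3030 × (21473.6 − 45) / (21473.6 − 3030) = 3030 × 21428.6 / 18443.6 ≈ 3520.39 mm.
Depth of field = Df − Dn = 3520.39 − 2659.53 ≈ 860.86 mm ≈ 0.861 m.

0.861 m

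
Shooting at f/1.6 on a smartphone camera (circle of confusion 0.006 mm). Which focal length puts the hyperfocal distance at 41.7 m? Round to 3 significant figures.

20.0 mm

From H = f²/(N·c) + f, with f ≪ H: f ≈ √(H·N·c) = √(41700 × 1.6 × 0.006) = √400.32 ≈ 20.01 mm.
The +f correction barely moves this — solving exactly, f² + N·c·f − N·c·H = 0 ⇒ f = (−N·c + √((N·c)² + 4·N·c·H))/2 = (−0.0096 + √1601.3)/2 ≈ 20.003 mm, so f ≈ 20.0 mm.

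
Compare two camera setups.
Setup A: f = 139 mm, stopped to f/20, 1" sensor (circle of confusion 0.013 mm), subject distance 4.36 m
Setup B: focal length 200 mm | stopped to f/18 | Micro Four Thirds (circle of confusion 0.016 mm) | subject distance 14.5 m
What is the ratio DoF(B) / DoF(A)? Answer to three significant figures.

Setup A: H = 139²/(20×0.013) + 139 ≈ 74450.5 mm; DoF = Df − Dn = 4622.57 − 4125.66 ≈ 496.91 mm.
Setup B: H = 200²/(18×0.016) + 200 ≈ 139088.9 mm; DoF = Df − Dn = 16164.3 − 13146.4 ≈ 3017.9 mm.
Ratio = 3017.9 / 496.91 ≈ 6.07.

6.07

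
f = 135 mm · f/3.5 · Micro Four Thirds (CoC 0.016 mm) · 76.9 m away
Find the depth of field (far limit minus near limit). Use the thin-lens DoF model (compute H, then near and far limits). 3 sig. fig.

38.4 m

Hyperfocal distance H = f²/(N·c) + f = 135²/(3.5 × 0.016) + 135 = 18225/0.056 + 135 ≈ 325581.4 mm ≈ 325.6 m.
Near limit Dn = s·(H − f)/(H + s − 2f) = 76900 × (325581.4 − 135) / (325581.4 + 76900 − 2 × 135) = 76900 × 325446.4 / 402211.4 ≈ 62223 mm.
Far limit Df = s·(H − f)/(H − s) = 76900 × (325581.4 − 135) / (325581.4 − 76900) = 76900 × 325446.4 / 248681.4 ≈ 100638 mm.
Depth of field = Df − Dn = 100638 − 62223 ≈ 38415 mm ≈ 38.4 m.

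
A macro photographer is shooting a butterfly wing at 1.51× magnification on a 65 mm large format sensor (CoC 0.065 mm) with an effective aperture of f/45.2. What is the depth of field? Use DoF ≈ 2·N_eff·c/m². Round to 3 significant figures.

At magnification m, DoF ≈ 2·N_eff·c/m² = 2 × 45.2 × 0.065 / 1.51² = 5.876 / 2.28 ≈ 2.58 mm.

2.58 mm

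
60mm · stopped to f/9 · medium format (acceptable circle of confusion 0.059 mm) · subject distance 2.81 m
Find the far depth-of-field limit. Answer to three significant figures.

Hyperfocal distance H = f²/(N·c) + f = 60²/(9 × 0.059) + 60 = 3600/0.531 + 60 ≈ 6839.7 mm ≈ 6.840 m.
Far limit Df = s·(H − f)/(H − s) = 2810 × (6839.7 − 60) / (6839.7 − 2810) = 2810 × 6779.7 / 4029.7 ≈ 4727.7 mm ≈ 4.73 m.

4.73 m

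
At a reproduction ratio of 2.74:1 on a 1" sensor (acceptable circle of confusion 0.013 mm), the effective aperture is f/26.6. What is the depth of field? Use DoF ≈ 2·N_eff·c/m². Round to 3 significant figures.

At magnification m, DoF ≈ 2·N_eff·c/m² = 2 × 26.6 × 0.013 / 2.74² = 0.6916 / 7.508 ≈ 0.0921 mm.

0.0921 mm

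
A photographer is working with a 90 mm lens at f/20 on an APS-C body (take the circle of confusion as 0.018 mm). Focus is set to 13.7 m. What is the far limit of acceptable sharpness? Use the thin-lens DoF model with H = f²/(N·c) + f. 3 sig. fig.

34.7 m

Hyperfocal distance H = f²/(N·c) + f = 90²/(20 × 0.018) + 90 = 8100/0.36 + 90 ≈ 22590.0 mm ≈ 22.59 m.
Far limit Df = s·(H − f)/(H − s) = 13700 × (22590.0 − 90) / (22590.0 − 13700) = 13700 × 22500.0 / 8890.0 ≈ 34674 mm ≈ 34.7 m.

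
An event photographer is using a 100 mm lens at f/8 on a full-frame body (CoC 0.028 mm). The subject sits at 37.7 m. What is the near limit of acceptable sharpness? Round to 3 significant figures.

20.5 m

Hyperfocal distance H = f²/(N·c) + f = 100²/(8 × 0.028) + 100 = 10000/0.224 + 100 ≈ 44742.9 mm ≈ 44.74 m.
Near limit Dn = s·(H − f)/(H + s − 2f) = 37700 × (44742.9 − 100) / (44742.9 + 37700 − 2 × 100) = 37700 × 44642.9 / 82242.9 ≈ 20464 mm ≈ 20.5 m.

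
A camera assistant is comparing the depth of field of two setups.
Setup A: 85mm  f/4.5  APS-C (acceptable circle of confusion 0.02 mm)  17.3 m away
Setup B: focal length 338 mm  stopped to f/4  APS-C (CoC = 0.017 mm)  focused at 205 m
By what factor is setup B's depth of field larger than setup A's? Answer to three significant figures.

6.52

Setup A: H = 85²/(4.5×0.02) + 85 ≈ 80362.8 mm; DoF = Df − Dn = 22022.6 − 14245.2 ≈ 7777.4 mm.
Setup B: H = 338²/(4×0.017) + 338 ≈ 1680396.8 mm; DoF = Df − Dn = 233437 − 182739 ≈ 50698 mm.
Ratio = 50698 / 7777.4 ≈ 6.52.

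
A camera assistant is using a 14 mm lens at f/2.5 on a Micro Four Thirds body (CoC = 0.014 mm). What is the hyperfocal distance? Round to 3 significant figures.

5.61 m

Hyperfocal distance H = f²/(N·c) + f = 14²/(2.5 × 0.014) + 14 = 196/0.035 + 14 ≈ 5614.0 mm ≈ 5.61 m.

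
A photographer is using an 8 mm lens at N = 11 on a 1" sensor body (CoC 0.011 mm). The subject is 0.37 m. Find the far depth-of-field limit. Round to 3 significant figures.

Hyperfocal distance H = f²/(N·c) + f = 8²/(11 × 0.011) + 8 = 64/0.121 + 8 ≈ 536.9 mm ≈ 0.537 m.
Far limit Df = s·(H − f)/(H − s) = 370 × (536.9 − 8) / (536.9 − 370) = 370 × 528.9 / 166.9 ≈ 1172.4 mm ≈ 1.17 m.

1.17 m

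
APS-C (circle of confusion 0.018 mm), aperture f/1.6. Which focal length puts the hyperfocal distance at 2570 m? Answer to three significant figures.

272 mm

From H = f²/(N·c) + f, with f ≪ H: f ≈ √(H·N·c) = √(2570000 × 1.6 × 0.018) = √74016 ≈ 272.1 mm.
The +f correction barely moves this — solving exactly, f² + N·c·f − N·c·H = 0 ⇒ f = (−N·c + √((N·c)² + 4·N·c·H))/2 = (−0.0288 + √296064)/2 ≈ 272.04 mm, so f ≈ 272 mm.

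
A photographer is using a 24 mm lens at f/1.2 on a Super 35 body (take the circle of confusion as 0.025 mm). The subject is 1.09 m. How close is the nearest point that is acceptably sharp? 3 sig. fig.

Hyperfocal distance H = f²/(N·c) + f = 24²/(1.2 × 0.025) + 24 = 576/0.03 + 24 ≈ 19224.0 mm ≈ 19.22 m.
Near limit Dn = s·(H − f)/(H + s − 2f) = 1090 × (19224.0 − 24) / (19224.0 + 1090 − 2 × 24) = 1090 × 19200.0 / 20266.0 ≈ 1032.7 mm ≈ 1.03 m.

1.03 m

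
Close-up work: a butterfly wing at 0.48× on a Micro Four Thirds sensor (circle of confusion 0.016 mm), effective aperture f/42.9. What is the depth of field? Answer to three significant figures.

5.96 mm

At magnification m, DoF ≈ 2·N_eff·c/m² = 2 × 42.9 × 0.016 / 0.48² = 1.373 / 0.2304 ≈ 5.96 mm.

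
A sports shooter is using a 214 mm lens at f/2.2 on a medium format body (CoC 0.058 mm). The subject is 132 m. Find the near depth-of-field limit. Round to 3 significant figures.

Hyperfocal distance H = f²/(N·c) + f = 214²/(2.2 × 0.058) + 214 = 45796/0.1276 + 214 ≈ 359116.8 mm ≈ 359.1 m.
Near limit Dn = s·(H − f)/(H + s − 2f) = 132000 × (359116.8 − 214) / (359116.8 + 132000 − 2 × 214) = 132000 × 358902.8 / 490688.8 ≈ 96548 mm ≈ 96.5 m.

96.5 m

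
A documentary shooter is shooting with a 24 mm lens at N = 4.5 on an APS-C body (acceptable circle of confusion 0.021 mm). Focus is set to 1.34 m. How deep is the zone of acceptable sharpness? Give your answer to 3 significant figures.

0.607 m

Hyperfocal distance H = f²/(N·c) + f = 24²/(4.5 × 0.021) + 24 = 576/0.0945 + 24 ≈ 6119.2 mm ≈ 6.119 m.
Near limit Dn = s·(H − f)/(H + s − 2f) = 1340 × (6119.2 − 24) / (6119.2 + 1340 − 2 × 24) = 1340 × 6095.2 / 7411.2 ≈ 1102.06 mm.
Far limit Df = s·(H − f)/(H − s) = 1340 × (6119.2 − 24) / (6119.2 − 1340) = 1340 × 6095.2 / 4779.2 ≈ 1708.98 mm.
Depth of field = Df − Dn = 1708.98 − 1102.06 ≈ 606.92 mm ≈ 0.607 m.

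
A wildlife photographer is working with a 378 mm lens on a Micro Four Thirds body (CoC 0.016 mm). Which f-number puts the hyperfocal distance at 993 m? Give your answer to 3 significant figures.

f/9

Rearrange H = f²/(N·c) + f for N: N = f² / ((H − f)·c).
N = 378² / ((993000 − 378) × 0.016) = 142884 / 15882 ≈ 9.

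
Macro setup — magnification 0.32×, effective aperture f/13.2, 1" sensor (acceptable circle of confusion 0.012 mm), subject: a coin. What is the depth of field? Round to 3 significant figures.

3.09 mm

At magnification m, DoF ≈ 2·N_eff·c/m² = 2 × 13.2 × 0.012 / 0.32² = 0.3168 / 0.1024 ≈ 3.09 mm.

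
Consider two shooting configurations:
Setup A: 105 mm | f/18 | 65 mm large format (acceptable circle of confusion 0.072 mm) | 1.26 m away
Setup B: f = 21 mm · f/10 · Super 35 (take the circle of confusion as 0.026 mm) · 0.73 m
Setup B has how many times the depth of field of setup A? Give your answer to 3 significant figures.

2.12

Setup A: H = 105²/(18×0.072) + 105 ≈ 8611.9 mm; DoF = Df − Dn = 1457.95 − 1109.38 ≈ 348.57 mm.
Setup B: H = 21²/(10×0.026) + 21 ≈ 1717.2 mm; DoF = Df − Dn = 1254.31 − 514.81 ≈ 739.50 mm.
Ratio = 739.50 / 348.57 ≈ 2.12.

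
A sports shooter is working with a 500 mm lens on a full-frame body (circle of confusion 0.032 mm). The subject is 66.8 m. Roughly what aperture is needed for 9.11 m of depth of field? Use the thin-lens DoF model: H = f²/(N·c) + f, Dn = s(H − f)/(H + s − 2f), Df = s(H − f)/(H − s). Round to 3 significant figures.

Write h = H − f = f²/(N·c). The thin-lens limits are Dn = s·h/(h + (s−f)) and Df = s·h/(h − (s−f)), so DoF = Df − Dn = 2·s·(s−f)·h / (h² − (s−f)²).
That is a quadratic in h: DoF·h² − 2·s·(s−f)·h − DoF·(s−f)² = 0 ⇒ h = (s−f)·(s + √(s² + DoF²)) / DoF = 66300 × (66800 + √(66800² + 9110²)) / 9110 = 66300 × (66800 + 67418.3) / 9110 ≈ 976803 mm.
Then N = f²/(c·h) = 500² / (0.032 × 976803) = 250000 / 31258 ≈ 8.

f/8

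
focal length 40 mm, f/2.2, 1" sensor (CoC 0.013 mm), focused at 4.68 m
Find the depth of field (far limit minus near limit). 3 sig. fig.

0.782 m

Hyperfocal distance H = f²/(N·c) + f = 40²/(2.2 × 0.013) + 40 = 1600/0.0286 + 40 ≈ 55984.1 mm ≈ 55.98 m.
Near limit Dn = s·(H − f)/(H + s − 2f) = 4680 × (55984.1 − 40) / (55984.1 + 4680 − 2 × 40) = 4680 × 55944.1 / 60584.1 ≈ 4321.57 mm.
Far limit Df = s·(H − f)/(H − s) = 4680 × (55984.1 − 40) / (55984.1 − 4680) = 4680 × 55944.1 / 51304.1 ≈ 5103.26 mm.
Depth of field = Df − Dn = 5103.26 − 4321.57 ≈ 781.69 mm ≈ 0.782 m.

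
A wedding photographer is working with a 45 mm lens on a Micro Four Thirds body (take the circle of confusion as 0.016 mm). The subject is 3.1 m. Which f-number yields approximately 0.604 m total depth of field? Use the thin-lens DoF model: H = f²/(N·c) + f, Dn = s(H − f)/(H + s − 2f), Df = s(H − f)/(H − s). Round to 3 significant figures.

Write h = H − f = f²/(N·c). The thin-lens limits are Dn = s·h/(h + (s−f)) and Df = s·h/(h − (s−f)), so DoF = Df − Dn = 2·s·(s−f)·h / (h² − (s−f)²).
That is a quadratic in h: DoF·h² − 2·s·(s−f)·h − DoF·(s−f)² = 0 ⇒ h = (s−f)·(s + √(s² + DoF²)) / DoF = 3055 × (3100 + √(3100² + 604²)) / 604 = 3055 × (3100 + 3158.29) / 604 ≈ 31654 mm.
Then N = f²/(c·h) = 45² / (0.016 × 31654) = 2025 / 506.47 ≈ 4.

f/4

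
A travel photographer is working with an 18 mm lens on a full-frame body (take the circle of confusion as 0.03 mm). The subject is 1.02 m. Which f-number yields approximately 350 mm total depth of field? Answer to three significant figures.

f/1.80

Write h = H − f = f²/(N·c). The thin-lens limits are Dn = s·h/(h + (s−f)) and Df = s·h/(h − (s−f)), so DoF = Df − Dn = 2·s·(s−f)·h / (h² − (s−f)²).
That is a quadratic in h: DoF·h² − 2·s·(s−f)·h − DoF·(s−f)² = 0 ⇒ h = (s−f)·(s + √(s² + DoF²)) / DoF = 1002 × (1020 + √(1020² + 350²)) / 350 = 1002 × (1020 + 1078.38) / 350 ≈ 6007.4 mm.
Then N = f²/(c·h) = 18² / (0.03 × 6007.4) = 324 / 180.22 ≈ 1.80.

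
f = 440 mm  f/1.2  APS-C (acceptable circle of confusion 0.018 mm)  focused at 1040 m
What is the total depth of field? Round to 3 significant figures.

Hyperfocal distance H = f²/(N·c) + f = 440²/(1.2 × 0.018) + 440 = 193600/0.0216 + 440 ≈ 8963403.0 mm ≈ 8963 m.
Near limit Dn = s·(H − f)/(H + s − 2f) = 1040000 × (8963403.0 − 440) / (8963403.0 + 1040000 − 2 × 440) = 1040000 × 8962963.0 / 10002523.0 ≈ 931913 mm.
Far limit Df = s·(H − f)/(H − s) = 1040000 × (8963403.0 − 440) / (8963403.0 − 1040000) = 1040000 × 8962963.0 / 7923403.0 ≈ 1176449 mm.
Depth of field = Df − Dn = 1176449 − 931913 ≈ 244536 mm ≈ 245 m.

245 m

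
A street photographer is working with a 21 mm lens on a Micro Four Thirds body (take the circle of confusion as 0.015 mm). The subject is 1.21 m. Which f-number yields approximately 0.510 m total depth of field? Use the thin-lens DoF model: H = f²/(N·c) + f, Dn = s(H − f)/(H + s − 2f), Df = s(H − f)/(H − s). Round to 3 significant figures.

Write h = H − f = f²/(N·c). The thin-lens limits are Dn = s·h/(h + (s−f)) and Df = s·h/(h − (s−f)), so DoF = Df − Dn = 2·s·(s−f)·h / (h² − (s−f)²).
That is a quadratic in h: DoF·h² − 2·s·(s−f)·h − DoF·(s−f)² = 0 ⇒ h = (s−f)·(s + √(s² + DoF²)) / DoF = 1189 × (1210 + √(1210² + 510²)) / 510 = 1189 × (1210 + 1313.09) / 510 ≈ 5882.3 mm.
Then N = f²/(c·h) = 21² / (0.015 × 5882.3) = 441 / 88.234 ≈ 5.

f/5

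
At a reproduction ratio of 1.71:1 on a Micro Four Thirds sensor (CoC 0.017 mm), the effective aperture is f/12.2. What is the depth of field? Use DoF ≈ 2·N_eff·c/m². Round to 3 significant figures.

0.142 mm

At magnification m, DoF ≈ 2·N_eff·c/m² = 2 × 12.2 × 0.017 / 1.71² = 0.4148 / 2.924 ≈ 0.142 mm.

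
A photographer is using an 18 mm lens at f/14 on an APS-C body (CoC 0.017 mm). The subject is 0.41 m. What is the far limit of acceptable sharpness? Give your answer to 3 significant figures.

Hyperfocal distance H = f²/(N·c) + f = 18²/(14 × 0.017) + 18 = 324/0.238 + 18 ≈ 1379.3 mm ≈ 1.379 m.
Far limit Df = s·(H − f)/(H − s) = 410 × (1379.3 − 18) / (1379.3 − 410) = 410 × 1361.3 / 969.3 ≈ 575.80 mm ≈ 0.576 m.

0.576 m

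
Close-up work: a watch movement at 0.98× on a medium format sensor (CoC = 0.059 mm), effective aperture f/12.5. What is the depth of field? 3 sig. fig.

1.54 mm

At magnification m, DoF ≈ 2·N_eff·c/m² = 2 × 12.5 × 0.059 / 0.98² = 1.475 / 0.9604 ≈ 1.54 mm.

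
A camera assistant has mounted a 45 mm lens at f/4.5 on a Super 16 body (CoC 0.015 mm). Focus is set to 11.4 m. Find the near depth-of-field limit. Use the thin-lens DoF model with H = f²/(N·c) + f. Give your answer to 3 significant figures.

Hyperfocal distance H = f²/(N·c) + f = 45²/(4.5 × 0.015) + 45 = 2025/0.0675 + 45 ≈ 30045.0 mm ≈ 30.04 m.
Near limit Dn = s·(H − f)/(H + s − 2f) = 11400 × (30045.0 − 45) / (30045.0 + 11400 − 2 × 45) = 11400 × 30000.0 / 41355.0 ≈ 8269.9 mm ≈ 8.27 m.

8.27 m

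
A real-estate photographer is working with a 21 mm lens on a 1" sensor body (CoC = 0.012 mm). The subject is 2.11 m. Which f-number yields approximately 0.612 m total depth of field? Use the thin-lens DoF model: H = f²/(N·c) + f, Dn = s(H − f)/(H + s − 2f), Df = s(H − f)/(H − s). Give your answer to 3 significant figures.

Write h = H − f = f²/(N·c). The thin-lens limits are Dn = s·h/(h + (s−f)) and Df = s·h/(h − (s−f)), so DoF = Df − Dn = 2·s·(s−f)·h / (h² − (s−f)²).
That is a quadratic in h: DoF·h² − 2·s·(s−f)·h − DoF·(s−f)² = 0 ⇒ h = (s−f)·(s + √(s² + DoF²)) / DoF = 2089 × (2110 + √(2110² + 612²)) / 612 = 2089 × (2110 + 2196.96) / 612 ≈ 14701 mm.
Then N = f²/(c·h) = 21² / (0.012 × 14701) = 441 / 176.42 ≈ 2.50.

f/2.50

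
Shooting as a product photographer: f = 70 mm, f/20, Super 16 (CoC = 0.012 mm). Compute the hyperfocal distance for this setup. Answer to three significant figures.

20.5 m

Hyperfocal distance H = f²/(N·c) + f = 70²/(20 × 0.012) + 70 = 4900/0.24 + 70 ≈ 20486.7 mm ≈ 20.5 m.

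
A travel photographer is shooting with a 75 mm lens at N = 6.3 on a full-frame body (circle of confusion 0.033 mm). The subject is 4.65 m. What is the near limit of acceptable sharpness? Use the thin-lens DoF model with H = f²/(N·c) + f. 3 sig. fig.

Hyperfocal distance H = f²/(N·c) + f = 75²/(6.3 × 0.033) + 75 = 5625/0.2079 + 75 ≈ 27131.3 mm ≈ 27.13 m.
Near limit Dn = s·(H − f)/(H + s − 2f) = 4650 × (27131.3 − 75) / (27131.3 + 4650 − 2 × 75) = 4650 × 27056.3 / 31631.3 ≈ 3977.4 mm ≈ 3.98 m.

3.98 m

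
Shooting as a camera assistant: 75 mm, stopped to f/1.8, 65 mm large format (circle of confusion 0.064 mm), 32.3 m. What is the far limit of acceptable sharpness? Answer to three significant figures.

95.0 m

Hyperfocal distance H = f²/(N·c) + f = 75²/(1.8 × 0.064) + 75 = 5625/0.1152 + 75 ≈ 48903.1 mm ≈ 48.90 m.
Far limit Df = s·(H − f)/(H − s) = 32300 × (48903.1 − 75) / (48903.1 − 32300) = 32300 × 48828.1 / 16603.1 ≈ 94991 mm ≈ 95.0 m.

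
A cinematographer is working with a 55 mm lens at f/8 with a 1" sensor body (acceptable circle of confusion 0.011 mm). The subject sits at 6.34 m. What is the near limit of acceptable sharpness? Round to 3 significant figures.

5.36 m

Hyperfocal distance H = f²/(N·c) + f = 55²/(8 × 0.011) + 55 = 3025/0.088 + 55 ≈ 34430.0 mm ≈ 34.43 m.
Near limit Dn = s·(H − f)/(H + s − 2f) = 6340 × (34430.0 − 55) / (34430.0 + 6340 − 2 × 55) = 6340 × 34375.0 / 40660.0 ≈ 5360.0 mm ≈ 5.36 m.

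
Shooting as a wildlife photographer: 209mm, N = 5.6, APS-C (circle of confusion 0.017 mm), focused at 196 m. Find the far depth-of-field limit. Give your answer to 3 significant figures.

342 m

Hyperfocal distance H = f²/(N·c) + f = 209²/(5.6 × 0.017) + 209 = 43681/0.0952 + 209 ≈ 459043.0 mm ≈ 459.0 m.
Far limit Df = s·(H − f)/(H − s) = 196000 × (459043.0 − 209) / (459043.0 − 196000) = 196000 × 458834.0 / 263043.0 ≈ 341889 mm ≈ 342 m.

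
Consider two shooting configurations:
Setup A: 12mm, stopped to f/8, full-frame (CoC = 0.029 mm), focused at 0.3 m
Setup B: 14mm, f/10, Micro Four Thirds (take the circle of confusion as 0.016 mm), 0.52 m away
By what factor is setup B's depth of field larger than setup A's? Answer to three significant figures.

1.46

Setup A: H = 12²/(8×0.029) + 12 ≈ 632.7 mm; DoF = Df − Dn = 559.70 − 204.92 ≈ 354.78 mm.
Setup B: H = 14²/(10×0.016) + 14 ≈ 1239.0 mm; DoF = Df − Dn = 885.95 − 368.00 ≈ 517.95 mm.
Ratio = 517.95 / 354.78 ≈ 1.46.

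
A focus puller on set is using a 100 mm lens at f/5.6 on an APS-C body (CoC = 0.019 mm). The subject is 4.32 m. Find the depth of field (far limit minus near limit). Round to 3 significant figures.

389 mm

Hyperfocal distance H = f²/(N·c) + f = 100²/(5.6 × 0.019) + 100 = 10000/0.1064 + 100 ≈ 94085.0 mm ≈ 94.08 m.
Near limit Dn = s·(H − f)/(H + s − 2f) = 4320 × (94085.0 − 100) / (94085.0 + 4320 − 2 × 100) = 4320 × 93985.0 / 98205.0 ≈ 4134.36 mm.
Far limit Df = s·(H − f)/(H − s) = 4320 × (94085.0 − 100) / (94085.0 − 4320) = 4320 × 93985.0 / 89765.0 ≈ 4523.09 mm.
Depth of field = Df − Dn = 4523.09 − 4134.36 ≈ 388.73 mm.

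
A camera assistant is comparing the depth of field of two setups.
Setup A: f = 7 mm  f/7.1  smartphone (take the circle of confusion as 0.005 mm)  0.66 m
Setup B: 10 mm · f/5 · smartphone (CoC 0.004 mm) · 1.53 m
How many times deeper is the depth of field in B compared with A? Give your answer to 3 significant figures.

1.27

Setup A: H = 7²/(7.1×0.005) + 7 ≈ 1387.3 mm; DoF = Df − Dn = 1252.59 − 448.04 ≈ 804.55 mm.
Setup B: H = 10²/(5×0.004) + 10 ≈ 5010.0 mm; DoF = Df − Dn = 2198.3 − 1173.3 ≈ 1025.0 mm.
Ratio = 1025.0 / 804.55 ≈ 1.27.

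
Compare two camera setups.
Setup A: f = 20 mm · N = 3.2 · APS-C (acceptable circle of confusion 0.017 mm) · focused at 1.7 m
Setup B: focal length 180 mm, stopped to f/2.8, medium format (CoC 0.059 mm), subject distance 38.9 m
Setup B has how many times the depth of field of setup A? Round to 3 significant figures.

Setup A: H = 20²/(3.2×0.017) + 20 ≈ 7372.9 mm; DoF = Df − Dn = 2203.44 − 1383.82 ≈ 819.62 mm.
Setup B: H = 180²/(2.8×0.059) + 180 ≈ 196305.9 mm; DoF = Df − Dn = 48469 − 32486 ≈ 15983 mm.
Ratio = 15983 / 819.62 ≈ 19.5.

19.5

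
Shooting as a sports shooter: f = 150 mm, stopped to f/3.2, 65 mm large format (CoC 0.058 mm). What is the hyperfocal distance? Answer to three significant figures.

121 m

Hyperfocal distance H = f²/(N·c) + f = 150²/(3.2 × 0.058) + 150 = 22500/0.1856 + 150 ≈ 121378.4 mm ≈ 121 m.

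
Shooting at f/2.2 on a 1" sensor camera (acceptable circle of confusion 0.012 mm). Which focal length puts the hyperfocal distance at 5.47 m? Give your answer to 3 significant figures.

From H = f²/(N·c) + f, with f ≪ H: f ≈ √(H·N·c) = √(5470 × 2.2 × 0.012) = √144.41 ≈ 12.02 mm.
The +f correction barely moves this — solving exactly, f² + N·c·f − N·c·H = 0 ⇒ f = (−N·c + √((N·c)² + 4·N·c·H))/2 = (−0.0264 + √577.63)/2 ≈ 12.004 mm, so f ≈ 12.0 mm.

12.0 mm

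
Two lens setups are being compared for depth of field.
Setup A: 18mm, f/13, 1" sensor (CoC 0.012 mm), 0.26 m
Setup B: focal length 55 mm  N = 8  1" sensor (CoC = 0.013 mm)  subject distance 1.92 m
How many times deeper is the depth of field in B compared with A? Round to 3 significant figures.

Setup A: H = 18²/(13×0.012) + 18 ≈ 2094.9 mm; DoF = Df − Dn = 294.290 − 232.867 ≈ 61.423 mm.
Setup B: H = 55²/(8×0.013) + 55 ≈ 29141.5 mm; DoF = Df − Dn = 2051.54 − 1804.31 ≈ 247.23 mm.
Ratio = 247.23 / 61.423 ≈ 4.03.

4.03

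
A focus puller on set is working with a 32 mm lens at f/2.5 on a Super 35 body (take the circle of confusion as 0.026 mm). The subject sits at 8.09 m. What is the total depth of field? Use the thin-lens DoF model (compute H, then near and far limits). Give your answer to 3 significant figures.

11.2 m

Hyperfocal distance H = f²/(N·c) + f = 32²/(2.5 × 0.026) + 32 = 1024/0.065 + 32 ≈ 15785.8 mm ≈ 15.79 m.
Near limit Dn = s·(H − f)/(H + s − 2f) = 8090 × (15785.8 − 32) / (15785.8 + 8090 − 2 × 32) = 8090 × 15753.8 / 23811.8 ≈ 5352 mm.
Far limit Df = s·(H − f)/(H − s) = 8090 × (15785.8 − 32) / (15785.8 − 8090) = 8090 × 15753.8 / 7695.8 ≈ 16561 mm.
Depth of field = Df − Dn = 16561 − 5352 ≈ 11209 mm ≈ 11.2 m.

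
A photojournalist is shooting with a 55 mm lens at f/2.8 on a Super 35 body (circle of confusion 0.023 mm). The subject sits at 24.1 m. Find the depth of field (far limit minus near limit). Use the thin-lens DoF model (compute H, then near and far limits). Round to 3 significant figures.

Hyperfocal distance H = f²/(N·c) + f = 55²/(2.8 × 0.023) + 55 = 3025/0.0644 + 55 ≈ 47027.0 mm ≈ 47.03 m.
Near limit Dn = s·(H − f)/(H + s − 2f) = 24100 × (47027.0 − 55) / (47027.0 + 24100 − 2 × 55) = 24100 × 46972.0 / 71017.0 ≈ 15940 mm.
Far limit Df = s·(H − f)/(H − s) = 24100 × (47027.0 − 55) / (47027.0 − 24100) = 24100 × 46972.0 / 22927.0 ≈ 49375 mm.
Depth of field = Df − Dn = 49375 − 15940 ≈ 33435 mm ≈ 33.4 m.

33.4 m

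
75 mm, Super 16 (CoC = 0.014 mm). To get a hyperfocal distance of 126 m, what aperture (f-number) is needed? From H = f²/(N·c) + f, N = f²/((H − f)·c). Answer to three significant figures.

Rearrange H = f²/(N·c) + f for N: N = f² / ((H − f)·c).
N = 75² / ((126000 − 75) × 0.014) = 5625 / 1763 ≈ 3.19.

f/3.19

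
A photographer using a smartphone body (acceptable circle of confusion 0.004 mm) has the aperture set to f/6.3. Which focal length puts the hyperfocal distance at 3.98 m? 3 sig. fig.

From H = f²/(N·c) + f, with f ≪ H: f ≈ √(H·N·c) = √(3980 × 6.3 × 0.004) = √100.30 ≈ 10.01 mm.
The +f correction barely moves this — solving exactly, f² + N·c·f − N·c·H = 0 ⇒ f = (−N·c + √((N·c)² + 4·N·c·H))/2 = (−0.0252 + √401.18)/2 ≈ 10.002 mm, so f ≈ 10.0 mm.

10.0 mm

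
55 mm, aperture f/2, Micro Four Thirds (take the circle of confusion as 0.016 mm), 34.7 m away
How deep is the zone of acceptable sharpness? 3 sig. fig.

Hyperfocal distance H = f²/(N·c) + f = 55²/(2 × 0.016) + 55 = 3025/0.032 + 55 ≈ 94586.2 mm ≈ 94.59 m.
Near limit Dn = s·(H − f)/(H + s − 2f) = 34700 × (94586.2 − 55) / (94586.2 + 34700 − 2 × 55) = 34700 × 94531.2 / 129176.2 ≈ 25393 mm.
Far limit Df = s·(H − f)/(H − s) = 34700 × (94586.2 − 55) / (94586.2 − 34700) = 34700 × 94531.2 / 59886.2 ≈ 54774 mm.
Depth of field = Df − Dn = 54774 − 25393 ≈ 29381 mm ≈ 29.4 m.

29.4 m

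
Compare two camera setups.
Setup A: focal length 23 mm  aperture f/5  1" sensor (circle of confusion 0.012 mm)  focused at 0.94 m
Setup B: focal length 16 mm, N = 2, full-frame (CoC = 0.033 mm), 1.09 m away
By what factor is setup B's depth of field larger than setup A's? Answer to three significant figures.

Setup A: H = 23²/(5×0.012) + 23 ≈ 8839.7 mm; DoF = Df − Dn = 1049.12 − 851.44 ≈ 197.68 mm.
Setup B: H = 16²/(2×0.033) + 16 ≈ 3894.8 mm; DoF = Df − Dn = 1507.38 − 853.64 ≈ 653.74 mm.
Ratio = 653.74 / 197.68 ≈ 3.31.

3.31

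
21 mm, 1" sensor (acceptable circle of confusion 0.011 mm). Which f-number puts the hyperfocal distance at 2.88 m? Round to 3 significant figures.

f/14

Rearrange H = f²/(N·c) + f for N: N = f² / ((H − f)·c).
N = 21² / ((2880 − 21) × 0.011) = 441 / 31.45 ≈ 14.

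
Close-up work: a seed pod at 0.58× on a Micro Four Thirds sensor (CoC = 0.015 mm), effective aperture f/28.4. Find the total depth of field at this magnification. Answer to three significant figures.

2.53 mm

At magnification m, DoF ≈ 2·N_eff·c/m² = 2 × 28.4 × 0.015 / 0.58² = 0.852 / 0.3364 ≈ 2.53 mm.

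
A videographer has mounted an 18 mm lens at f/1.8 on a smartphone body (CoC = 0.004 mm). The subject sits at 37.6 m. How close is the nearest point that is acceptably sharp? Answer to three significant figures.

Hyperfocal distance H = f²/(N·c) + f = 18²/(1.8 × 0.004) + 18 = 324/0.0072 + 18 ≈ 45018.0 mm ≈ 45.02 m.
Near limit Dn = s·(H − f)/(H + s − 2f) = 37600 × (45018.0 − 18) / (45018.0 + 37600 − 2 × 18) = 37600 × 45000.0 / 82582.0 ≈ 20489 mm ≈ 20.5 m.

20.5 m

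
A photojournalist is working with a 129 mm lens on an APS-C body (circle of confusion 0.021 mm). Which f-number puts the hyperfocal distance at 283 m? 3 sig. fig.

Rearrange H = f²/(N·c) + f for N: N = f² / ((H − f)·c).
N = 129² / ((283000 − 129) × 0.021) = 16641 / 5940 ≈ 2.80.

f/2.80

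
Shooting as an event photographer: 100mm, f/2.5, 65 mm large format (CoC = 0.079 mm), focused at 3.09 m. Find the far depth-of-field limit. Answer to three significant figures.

Hyperfocal distance H = f²/(N·c) + f = 100²/(2.5 × 0.079) + 100 = 10000/0.1975 + 100 ≈ 50732.9 mm ≈ 50.73 m.
Far limit Df = s·(H − f)/(H − s) = 3090 × (50732.9 − 100) / (50732.9 − 3090) = 3090 × 50632.9 / 47642.9 ≈ 3283.9 mm ≈ 3.28 m.

3.28 m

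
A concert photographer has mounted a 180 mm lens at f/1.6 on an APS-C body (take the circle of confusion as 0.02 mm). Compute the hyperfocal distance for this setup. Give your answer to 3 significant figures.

1010 m

Hyperfocal distance H = f²/(N·c) + f = 180²/(1.6 × 0.02) + 180 = 32400/0.032 + 180 ≈ 1012680.0 mm ≈ 1010 m.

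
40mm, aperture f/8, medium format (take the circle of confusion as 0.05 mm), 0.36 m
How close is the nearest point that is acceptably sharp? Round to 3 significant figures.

333 mm

Hyperfocal distance H = f²/(N·c) + f = 40²/(8 × 0.05) + 40 = 1600/0.4 + 40 ≈ 4040.0 mm ≈ 4.040 m.
Near limit Dn = s·(H − f)/(H + s − 2f) = 360 × (4040.0 − 40) / (4040.0 + 360 − 2 × 40) = 360 × 4000.0 / 4320.0 ≈ 333.33 mm.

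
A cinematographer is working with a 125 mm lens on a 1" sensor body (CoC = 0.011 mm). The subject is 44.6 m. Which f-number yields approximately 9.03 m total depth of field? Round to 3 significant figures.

Write h = H − f = f²/(N·c). The thin-lens limits are Dn = s·h/(h + (s−f)) and Df = s·h/(h − (s−f)), so DoF = Df − Dn = 2·s·(s−f)·h / (h² − (s−f)²).
That is a quadratic in h: DoF·h² − 2·s·(s−f)·h − DoF·(s−f)² = 0 ⇒ h = (s−f)·(s + √(s² + DoF²)) / DoF = 44475 × (44600 + √(44600² + 9030²)) / 9030 = 44475 × (44600 + 45505.0) / 9030 ≈ 443789 mm.
Then N = f²/(c·h) = 125² / (0.011 × 443789) = 15625 / 4881.7 ≈ 3.20.

f/3.20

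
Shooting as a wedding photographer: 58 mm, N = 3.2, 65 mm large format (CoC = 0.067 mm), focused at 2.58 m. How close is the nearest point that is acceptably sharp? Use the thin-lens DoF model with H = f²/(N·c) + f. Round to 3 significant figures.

Hyperfocal distance H = f²/(N·c) + f = 58²/(3.2 × 0.067) + 58 = 3364/0.2144 + 58 ≈ 15748.3 mm ≈ 15.75 m.
Near limit Dn = s·(H − f)/(H + s − 2f) = 2580 × (15748.3 − 58) / (15748.3 + 2580 − 2 × 58) = 2580 × 15690.3 / 18212.3 ≈ 2222.7 mm ≈ 2.22 m.

2.22 m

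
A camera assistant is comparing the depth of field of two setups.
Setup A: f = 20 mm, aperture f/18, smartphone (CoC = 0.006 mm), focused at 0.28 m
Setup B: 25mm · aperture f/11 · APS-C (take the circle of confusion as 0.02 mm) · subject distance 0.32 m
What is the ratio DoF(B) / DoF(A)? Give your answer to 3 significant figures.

1.70

Setup A: H = 20²/(18×0.006) + 20 ≈ 3723.7 mm; DoF = Df − Dn = 301.140 − 261.633 ≈ 39.507 mm.
Setup B: H = 25²/(11×0.02) + 25 ≈ 2865.9 mm; DoF = Df − Dn = 357.079 − 289.897 ≈ 67.182 mm.
Ratio = 67.182 / 39.507 ≈ 1.70.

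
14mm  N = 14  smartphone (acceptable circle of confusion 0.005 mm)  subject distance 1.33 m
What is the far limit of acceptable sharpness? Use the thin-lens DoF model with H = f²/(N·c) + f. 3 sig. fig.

2.51 m

Hyperfocal distance H = f²/(N·c) + f = 14²/(14 × 0.005) + 14 = 196/0.07 + 14 ≈ 2814.0 mm ≈ 2.814 m.
Far limit Df = s·(H − f)/(H − s) = 1330 × (2814.0 − 14) / (2814.0 − 1330) = 1330 × 2800.0 / 1484.0 ≈ 2509.4 mm ≈ 2.51 m.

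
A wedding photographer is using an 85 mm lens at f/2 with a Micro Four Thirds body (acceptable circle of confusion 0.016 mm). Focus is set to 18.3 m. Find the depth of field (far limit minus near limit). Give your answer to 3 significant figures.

Hyperfocal distance H = f²/(N·c) + f = 85²/(2 × 0.016) + 85 = 7225/0.032 + 85 ≈ 225866.2 mm ≈ 225.9 m.
Near limit Dn = s·(H − f)/(H + s − 2f) = 18300 × (225866.2 − 85) / (225866.2 + 18300 − 2 × 85) = 18300 × 225781.2 / 243996.2 ≈ 16933.9 mm.
Far limit Df = s·(H − f)/(H − s) = 18300 × (225866.2 − 85) / (225866.2 − 18300) = 18300 × 225781.2 / 207566.2 ≈ 19905.9 mm.
Depth of field = Df − Dn = 19905.9 − 16933.9 ≈ 2972.0 mm ≈ 2.97 m.

2.97 m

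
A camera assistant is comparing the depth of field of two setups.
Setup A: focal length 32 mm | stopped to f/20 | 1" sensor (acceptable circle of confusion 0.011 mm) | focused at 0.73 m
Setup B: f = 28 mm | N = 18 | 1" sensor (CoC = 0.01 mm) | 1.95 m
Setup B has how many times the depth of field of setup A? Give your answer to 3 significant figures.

Setup A: H = 32²/(20×0.011) + 32 ≈ 4686.5 mm; DoF = Df − Dn = 858.78 − 634.80 ≈ 223.98 mm.
Setup B: H = 28²/(18×0.01) + 28 ≈ 4383.6 mm; DoF = Df − Dn = 3490.1 − 1353.0 ≈ 2137.1 mm.
Ratio = 2137.1 / 223.98 ≈ 9.54.

9.54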